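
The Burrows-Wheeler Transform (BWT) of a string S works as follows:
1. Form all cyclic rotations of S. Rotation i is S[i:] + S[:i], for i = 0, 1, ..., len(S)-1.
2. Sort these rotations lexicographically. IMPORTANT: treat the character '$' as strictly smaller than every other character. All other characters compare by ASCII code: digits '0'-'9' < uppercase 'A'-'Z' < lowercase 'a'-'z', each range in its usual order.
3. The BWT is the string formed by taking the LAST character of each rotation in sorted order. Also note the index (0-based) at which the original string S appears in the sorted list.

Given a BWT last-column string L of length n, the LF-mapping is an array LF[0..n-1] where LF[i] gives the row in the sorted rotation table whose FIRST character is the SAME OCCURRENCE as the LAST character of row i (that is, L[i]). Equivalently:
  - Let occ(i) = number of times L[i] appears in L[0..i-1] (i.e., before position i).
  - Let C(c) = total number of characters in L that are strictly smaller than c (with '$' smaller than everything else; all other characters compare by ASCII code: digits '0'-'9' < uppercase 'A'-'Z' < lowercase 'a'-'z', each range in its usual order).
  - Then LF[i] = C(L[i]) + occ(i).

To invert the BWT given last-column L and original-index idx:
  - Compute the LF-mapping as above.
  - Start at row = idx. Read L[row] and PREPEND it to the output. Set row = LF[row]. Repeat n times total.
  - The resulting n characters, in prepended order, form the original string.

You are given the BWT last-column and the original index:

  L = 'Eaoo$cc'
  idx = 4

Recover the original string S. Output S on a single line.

LF mapping: 1 2 5 6 0 3 4
Walk LF starting at row 4, prepending L[row]:
  step 1: row=4, L[4]='$', prepend. Next row=LF[4]=0
  step 2: row=0, L[0]='E', prepend. Next row=LF[0]=1
  step 3: row=1, L[1]='a', prepend. Next row=LF[1]=2
  step 4: row=2, L[2]='o', prepend. Next row=LF[2]=5
  step 5: row=5, L[5]='c', prepend. Next row=LF[5]=3
  step 6: row=3, L[3]='o', prepend. Next row=LF[3]=6
  step 7: row=6, L[6]='c', prepend. Next row=LF[6]=4
Reversed output: cocoaE$

Answer: cocoaE$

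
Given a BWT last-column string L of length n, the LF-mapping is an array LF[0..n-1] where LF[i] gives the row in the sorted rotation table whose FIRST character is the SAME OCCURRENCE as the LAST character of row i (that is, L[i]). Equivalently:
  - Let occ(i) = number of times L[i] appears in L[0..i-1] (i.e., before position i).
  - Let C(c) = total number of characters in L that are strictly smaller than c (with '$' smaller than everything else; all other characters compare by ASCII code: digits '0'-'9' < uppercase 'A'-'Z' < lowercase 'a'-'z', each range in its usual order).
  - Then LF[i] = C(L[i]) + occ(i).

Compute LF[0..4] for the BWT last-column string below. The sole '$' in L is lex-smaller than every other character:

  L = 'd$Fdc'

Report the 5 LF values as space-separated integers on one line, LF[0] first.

Answer: 3 0 1 4 2

Derivation:
Char counts: '$':1, 'F':1, 'c':1, 'd':2
C (first-col start): C('$')=0, C('F')=1, C('c')=2, C('d')=3
L[0]='d': occ=0, LF[0]=C('d')+0=3+0=3
L[1]='$': occ=0, LF[1]=C('$')+0=0+0=0
L[2]='F': occ=0, LF[2]=C('F')+0=1+0=1
L[3]='d': occ=1, LF[3]=C('d')+1=3+1=4
L[4]='c': occ=0, LF[4]=C('c')+0=2+0=2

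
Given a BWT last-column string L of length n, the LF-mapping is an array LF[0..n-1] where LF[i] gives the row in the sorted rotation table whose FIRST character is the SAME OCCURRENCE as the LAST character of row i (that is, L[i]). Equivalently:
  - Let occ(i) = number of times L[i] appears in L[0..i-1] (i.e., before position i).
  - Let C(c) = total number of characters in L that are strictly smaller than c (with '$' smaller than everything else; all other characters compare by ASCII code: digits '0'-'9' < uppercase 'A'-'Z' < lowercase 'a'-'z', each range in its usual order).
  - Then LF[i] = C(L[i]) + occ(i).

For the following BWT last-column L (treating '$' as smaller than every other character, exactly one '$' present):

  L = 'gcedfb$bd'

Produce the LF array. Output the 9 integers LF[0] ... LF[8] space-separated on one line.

Char counts: '$':1, 'b':2, 'c':1, 'd':2, 'e':1, 'f':1, 'g':1
C (first-col start): C('$')=0, C('b')=1, C('c')=3, C('d')=4, C('e')=6, C('f')=7, C('g')=8
L[0]='g': occ=0, LF[0]=C('g')+0=8+0=8
L[1]='c': occ=0, LF[1]=C('c')+0=3+0=3
L[2]='e': occ=0, LF[2]=C('e')+0=6+0=6
L[3]='d': occ=0, LF[3]=C('d')+0=4+0=4
L[4]='f': occ=0, LF[4]=C('f')+0=7+0=7
L[5]='b': occ=0, LF[5]=C('b')+0=1+0=1
L[6]='$': occ=0, LF[6]=C('$')+0=0+0=0
L[7]='b': occ=1, LF[7]=C('b')+1=1+1=2
L[8]='d': occ=1, LF[8]=C('d')+1=4+1=5

Answer: 8 3 6 4 7 1 0 2 5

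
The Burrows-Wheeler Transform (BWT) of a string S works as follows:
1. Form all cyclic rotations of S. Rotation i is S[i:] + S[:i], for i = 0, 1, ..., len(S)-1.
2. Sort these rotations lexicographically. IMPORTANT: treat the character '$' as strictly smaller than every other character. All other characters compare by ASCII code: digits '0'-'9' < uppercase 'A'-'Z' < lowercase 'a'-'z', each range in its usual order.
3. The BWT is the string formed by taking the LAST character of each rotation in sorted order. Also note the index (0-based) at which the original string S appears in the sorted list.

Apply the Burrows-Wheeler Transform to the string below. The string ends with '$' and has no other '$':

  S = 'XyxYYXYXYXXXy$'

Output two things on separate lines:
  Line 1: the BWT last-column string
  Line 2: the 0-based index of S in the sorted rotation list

All 14 rotations (rotation i = S[i:]+S[:i]):
  rot[0] = XyxYYXYXYXXXy$
  rot[1] = yxYYXYXYXXXy$X
  rot[2] = xYYXYXYXXXy$Xy
  rot[3] = YYXYXYXXXy$Xyx
  rot[4] = YXYXYXXXy$XyxY
  rot[5] = XYXYXXXy$XyxYY
  rot[6] = YXYXXXy$XyxYYX
  rot[7] = XYXXXy$XyxYYXY
  rot[8] = YXXXy$XyxYYXYX
  rot[9] = XXXy$XyxYYXYXY
  rot[10] = XXy$XyxYYXYXYX
  rot[11] = Xy$XyxYYXYXYXX
  rot[12] = y$XyxYYXYXYXXX
  rot[13] = $XyxYYXYXYXXXy
Sorted (with $ < everything):
  sorted[0] = $XyxYYXYXYXXXy  (last char: 'y')
  sorted[1] = XXXy$XyxYYXYXY  (last char: 'Y')
  sorted[2] = XXy$XyxYYXYXYX  (last char: 'X')
  sorted[3] = XYXXXy$XyxYYXY  (last char: 'Y')
  sorted[4] = XYXYXXXy$XyxYY  (last char: 'Y')
  sorted[5] = Xy$XyxYYXYXYXX  (last char: 'X')
  sorted[6] = XyxYYXYXYXXXy$  (last char: '$')
  sorted[7] = YXXXy$XyxYYXYX  (last char: 'X')
  sorted[8] = YXYXXXy$XyxYYX  (last char: 'X')
  sorted[9] = YXYXYXXXy$XyxY  (last char: 'Y')
  sorted[10] = YYXYXYXXXy$Xyx  (last char: 'x')
  sorted[11] = xYYXYXYXXXy$Xy  (last char: 'y')
  sorted[12] = y$XyxYYXYXYXXX  (last char: 'X')
  sorted[13] = yxYYXYXYXXXy$X  (last char: 'X')
Last column: yYXYYX$XXYxyXX
Original string S is at sorted index 6

Answer: yYXYYX$XXYxyXX
6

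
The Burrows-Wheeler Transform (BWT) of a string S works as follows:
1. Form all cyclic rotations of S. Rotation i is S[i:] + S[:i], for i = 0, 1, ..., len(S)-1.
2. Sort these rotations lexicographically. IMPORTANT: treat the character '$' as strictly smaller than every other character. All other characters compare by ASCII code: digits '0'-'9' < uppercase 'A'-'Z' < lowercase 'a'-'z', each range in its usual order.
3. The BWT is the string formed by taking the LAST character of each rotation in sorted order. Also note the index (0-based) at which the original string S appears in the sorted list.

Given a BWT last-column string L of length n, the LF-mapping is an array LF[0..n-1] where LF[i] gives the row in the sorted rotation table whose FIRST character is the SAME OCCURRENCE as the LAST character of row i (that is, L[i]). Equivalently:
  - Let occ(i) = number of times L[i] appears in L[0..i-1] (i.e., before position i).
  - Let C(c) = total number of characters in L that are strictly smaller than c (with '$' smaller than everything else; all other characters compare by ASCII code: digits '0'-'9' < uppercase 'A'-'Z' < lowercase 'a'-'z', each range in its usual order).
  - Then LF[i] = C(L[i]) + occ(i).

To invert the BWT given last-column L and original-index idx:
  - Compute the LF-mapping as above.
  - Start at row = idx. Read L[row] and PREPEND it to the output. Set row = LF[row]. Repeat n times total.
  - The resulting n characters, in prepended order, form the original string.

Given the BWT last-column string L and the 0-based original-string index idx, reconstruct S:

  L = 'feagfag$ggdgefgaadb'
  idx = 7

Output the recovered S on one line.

Answer: dgfagefgageaabggdf$

Derivation:
LF mapping: 10 8 1 13 11 2 14 0 15 16 6 17 9 12 18 3 4 7 5
Walk LF starting at row 7, prepending L[row]:
  step 1: row=7, L[7]='$', prepend. Next row=LF[7]=0
  step 2: row=0, L[0]='f', prepend. Next row=LF[0]=10
  step 3: row=10, L[10]='d', prepend. Next row=LF[10]=6
  step 4: row=6, L[6]='g', prepend. Next row=LF[6]=14
  step 5: row=14, L[14]='g', prepend. Next row=LF[14]=18
  step 6: row=18, L[18]='b', prepend. Next row=LF[18]=5
  step 7: row=5, L[5]='a', prepend. Next row=LF[5]=2
  step 8: row=2, L[2]='a', prepend. Next row=LF[2]=1
  step 9: row=1, L[1]='e', prepend. Next row=LF[1]=8
  step 10: row=8, L[8]='g', prepend. Next row=LF[8]=15
  step 11: row=15, L[15]='a', prepend. Next row=LF[15]=3
  step 12: row=3, L[3]='g', prepend. Next row=LF[3]=13
  step 13: row=13, L[13]='f', prepend. Next row=LF[13]=12
  step 14: row=12, L[12]='e', prepend. Next row=LF[12]=9
  step 15: row=9, L[9]='g', prepend. Next row=LF[9]=16
  step 16: row=16, L[16]='a', prepend. Next row=LF[16]=4
  step 17: row=4, L[4]='f', prepend. Next row=LF[4]=11
  step 18: row=11, L[11]='g', prepend. Next row=LF[11]=17
  step 19: row=17, L[17]='d', prepend. Next row=LF[17]=7
Reversed output: dgfagefgageaabggdf$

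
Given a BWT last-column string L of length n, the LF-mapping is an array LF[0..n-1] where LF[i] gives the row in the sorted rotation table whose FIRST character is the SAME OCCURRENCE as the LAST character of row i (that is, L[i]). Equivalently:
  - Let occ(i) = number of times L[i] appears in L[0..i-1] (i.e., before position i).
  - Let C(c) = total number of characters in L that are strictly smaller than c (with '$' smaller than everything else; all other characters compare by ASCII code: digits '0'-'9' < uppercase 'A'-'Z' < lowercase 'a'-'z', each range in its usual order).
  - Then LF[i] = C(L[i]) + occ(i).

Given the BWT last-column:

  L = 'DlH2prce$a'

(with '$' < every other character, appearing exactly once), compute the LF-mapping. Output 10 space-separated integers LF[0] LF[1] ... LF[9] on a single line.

Char counts: '$':1, '2':1, 'D':1, 'H':1, 'a':1, 'c':1, 'e':1, 'l':1, 'p':1, 'r':1
C (first-col start): C('$')=0, C('2')=1, C('D')=2, C('H')=3, C('a')=4, C('c')=5, C('e')=6, C('l')=7, C('p')=8, C('r')=9
L[0]='D': occ=0, LF[0]=C('D')+0=2+0=2
L[1]='l': occ=0, LF[1]=C('l')+0=7+0=7
L[2]='H': occ=0, LF[2]=C('H')+0=3+0=3
L[3]='2': occ=0, LF[3]=C('2')+0=1+0=1
L[4]='p': occ=0, LF[4]=C('p')+0=8+0=8
L[5]='r': occ=0, LF[5]=C('r')+0=9+0=9
L[6]='c': occ=0, LF[6]=C('c')+0=5+0=5
L[7]='e': occ=0, LF[7]=C('e')+0=6+0=6
L[8]='$': occ=0, LF[8]=C('$')+0=0+0=0
L[9]='a': occ=0, LF[9]=C('a')+0=4+0=4

Answer: 2 7 3 1 8 9 5 6 0 4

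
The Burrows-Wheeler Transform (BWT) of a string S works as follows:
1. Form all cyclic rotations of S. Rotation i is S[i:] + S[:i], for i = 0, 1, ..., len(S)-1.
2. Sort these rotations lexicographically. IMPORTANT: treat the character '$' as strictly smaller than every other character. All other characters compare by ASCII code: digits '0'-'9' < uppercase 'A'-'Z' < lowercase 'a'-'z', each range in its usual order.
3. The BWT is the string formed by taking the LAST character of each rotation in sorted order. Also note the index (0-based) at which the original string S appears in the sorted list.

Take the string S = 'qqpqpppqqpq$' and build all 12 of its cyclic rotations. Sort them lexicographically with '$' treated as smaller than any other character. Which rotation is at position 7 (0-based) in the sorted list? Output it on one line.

All 12 rotations (rotation i = S[i:]+S[:i]):
  rot[0] = qqpqpppqqpq$
  rot[1] = qpqpppqqpq$q
  rot[2] = pqpppqqpq$qq
  rot[3] = qpppqqpq$qqp
  rot[4] = pppqqpq$qqpq
  rot[5] = ppqqpq$qqpqp
  rot[6] = pqqpq$qqpqpp
  rot[7] = qqpq$qqpqppp
  rot[8] = qpq$qqpqpppq
  rot[9] = pq$qqpqpppqq
  rot[10] = q$qqpqpppqqp
  rot[11] = $qqpqpppqqpq
Sorted (with $ < everything):
  sorted[0] = $qqpqpppqqpq
  sorted[1] = pppqqpq$qqpq
  sorted[2] = ppqqpq$qqpqp
  sorted[3] = pq$qqpqpppqq
  sorted[4] = pqpppqqpq$qq
  sorted[5] = pqqpq$qqpqpp
  sorted[6] = q$qqpqpppqqp
  sorted[7] = qpppqqpq$qqp
  sorted[8] = qpq$qqpqpppq
  sorted[9] = qpqpppqqpq$q
  sorted[10] = qqpq$qqpqppp
  sorted[11] = qqpqpppqqpq$
sorted[7] = qpppqqpq$qqp

Answer: qpppqqpq$qqp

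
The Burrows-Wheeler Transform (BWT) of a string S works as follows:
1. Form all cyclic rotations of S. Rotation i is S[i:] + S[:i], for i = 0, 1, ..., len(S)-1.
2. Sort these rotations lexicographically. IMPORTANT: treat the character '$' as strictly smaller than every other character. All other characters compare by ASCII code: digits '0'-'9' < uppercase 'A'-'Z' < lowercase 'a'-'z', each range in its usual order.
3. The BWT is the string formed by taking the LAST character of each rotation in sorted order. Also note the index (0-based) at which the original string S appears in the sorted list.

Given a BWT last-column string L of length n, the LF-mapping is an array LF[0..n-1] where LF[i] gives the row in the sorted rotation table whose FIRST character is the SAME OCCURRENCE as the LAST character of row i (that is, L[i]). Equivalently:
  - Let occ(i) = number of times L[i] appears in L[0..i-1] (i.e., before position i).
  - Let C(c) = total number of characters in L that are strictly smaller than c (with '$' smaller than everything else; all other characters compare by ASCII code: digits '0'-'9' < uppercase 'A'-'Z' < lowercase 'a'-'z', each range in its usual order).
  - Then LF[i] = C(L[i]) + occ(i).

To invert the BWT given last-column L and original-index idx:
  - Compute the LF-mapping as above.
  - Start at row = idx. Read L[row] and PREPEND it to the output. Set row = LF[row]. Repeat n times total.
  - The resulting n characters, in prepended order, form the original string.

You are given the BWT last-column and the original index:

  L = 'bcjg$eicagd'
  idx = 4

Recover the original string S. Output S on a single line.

Answer: cgcagiedjb$

Derivation:
LF mapping: 2 3 10 7 0 6 9 4 1 8 5
Walk LF starting at row 4, prepending L[row]:
  step 1: row=4, L[4]='$', prepend. Next row=LF[4]=0
  step 2: row=0, L[0]='b', prepend. Next row=LF[0]=2
  step 3: row=2, L[2]='j', prepend. Next row=LF[2]=10
  step 4: row=10, L[10]='d', prepend. Next row=LF[10]=5
  step 5: row=5, L[5]='e', prepend. Next row=LF[5]=6
  step 6: row=6, L[6]='i', prepend. Next row=LF[6]=9
  step 7: row=9, L[9]='g', prepend. Next row=LF[9]=8
  step 8: row=8, L[8]='a', prepend. Next row=LF[8]=1
  step 9: row=1, L[1]='c', prepend. Next row=LF[1]=3
  step 10: row=3, L[3]='g', prepend. Next row=LF[3]=7
  step 11: row=7, L[7]='c', prepend. Next row=LF[7]=4
Reversed output: cgcagiedjb$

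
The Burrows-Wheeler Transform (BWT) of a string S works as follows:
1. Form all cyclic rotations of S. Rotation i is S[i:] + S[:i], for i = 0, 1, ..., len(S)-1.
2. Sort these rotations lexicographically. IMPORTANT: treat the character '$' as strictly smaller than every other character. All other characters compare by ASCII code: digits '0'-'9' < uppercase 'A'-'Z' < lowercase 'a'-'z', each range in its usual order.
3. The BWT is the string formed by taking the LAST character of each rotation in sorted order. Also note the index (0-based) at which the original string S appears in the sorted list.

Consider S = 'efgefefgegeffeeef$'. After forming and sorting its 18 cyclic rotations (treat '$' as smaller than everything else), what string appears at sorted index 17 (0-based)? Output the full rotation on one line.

Answer: gegeffeeef$efgefef

Derivation:
All 18 rotations (rotation i = S[i:]+S[:i]):
  rot[0] = efgefefgegeffeeef$
  rot[1] = fgefefgegeffeeef$e
  rot[2] = gefefgegeffeeef$ef
  rot[3] = efefgegeffeeef$efg
  rot[4] = fefgegeffeeef$efge
  rot[5] = efgegeffeeef$efgef
  rot[6] = fgegeffeeef$efgefe
  rot[7] = gegeffeeef$efgefef
  rot[8] = egeffeeef$efgefefg
  rot[9] = geffeeef$efgefefge
  rot[10] = effeeef$efgefefgeg
  rot[11] = ffeeef$efgefefgege
  rot[12] = feeef$efgefefgegef
  rot[13] = eeef$efgefefgegeff
  rot[14] = eef$efgefefgegeffe
  rot[15] = ef$efgefefgegeffee
  rot[16] = f$efgefefgegeffeee
  rot[17] = $efgefefgegeffeeef
Sorted (with $ < everything):
  sorted[0] = $efgefefgegeffeeef
  sorted[1] = eeef$efgefefgegeff
  sorted[2] = eef$efgefefgegeffe
  sorted[3] = ef$efgefefgegeffee
  sorted[4] = efefgegeffeeef$efg
  sorted[5] = effeeef$efgefefgeg
  sorted[6] = efgefefgegeffeeef$
  sorted[7] = efgegeffeeef$efgef
  sorted[8] = egeffeeef$efgefefg
  sorted[9] = f$efgefefgegeffeee
  sorted[10] = feeef$efgefefgegef
  sorted[11] = fefgegeffeeef$efge
  sorted[12] = ffeeef$efgefefgege
  sorted[13] = fgefefgegeffeeef$e
  sorted[14] = fgegeffeeef$efgefe
  sorted[15] = gefefgegeffeeef$ef
  sorted[16] = geffeeef$efgefefge
  sorted[17] = gegeffeeef$efgefef
sorted[17] = gegeffeeef$efgefef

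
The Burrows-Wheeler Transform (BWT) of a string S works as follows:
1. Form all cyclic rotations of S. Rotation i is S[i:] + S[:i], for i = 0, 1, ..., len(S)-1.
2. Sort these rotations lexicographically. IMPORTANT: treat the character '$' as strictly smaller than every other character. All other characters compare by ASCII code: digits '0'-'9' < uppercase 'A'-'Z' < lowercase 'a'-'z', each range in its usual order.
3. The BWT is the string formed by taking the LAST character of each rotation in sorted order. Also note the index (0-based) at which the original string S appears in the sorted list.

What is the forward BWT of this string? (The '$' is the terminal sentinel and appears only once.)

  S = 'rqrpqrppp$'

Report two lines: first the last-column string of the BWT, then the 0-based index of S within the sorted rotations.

All 10 rotations (rotation i = S[i:]+S[:i]):
  rot[0] = rqrpqrppp$
  rot[1] = qrpqrppp$r
  rot[2] = rpqrppp$rq
  rot[3] = pqrppp$rqr
  rot[4] = qrppp$rqrp
  rot[5] = rppp$rqrpq
  rot[6] = ppp$rqrpqr
  rot[7] = pp$rqrpqrp
  rot[8] = p$rqrpqrpp
  rot[9] = $rqrpqrppp
Sorted (with $ < everything):
  sorted[0] = $rqrpqrppp  (last char: 'p')
  sorted[1] = p$rqrpqrpp  (last char: 'p')
  sorted[2] = pp$rqrpqrp  (last char: 'p')
  sorted[3] = ppp$rqrpqr  (last char: 'r')
  sorted[4] = pqrppp$rqr  (last char: 'r')
  sorted[5] = qrppp$rqrp  (last char: 'p')
  sorted[6] = qrpqrppp$r  (last char: 'r')
  sorted[7] = rppp$rqrpq  (last char: 'q')
  sorted[8] = rpqrppp$rq  (last char: 'q')
  sorted[9] = rqrpqrppp$  (last char: '$')
Last column: ppprrprqq$
Original string S is at sorted index 9

Answer: ppprrprqq$
9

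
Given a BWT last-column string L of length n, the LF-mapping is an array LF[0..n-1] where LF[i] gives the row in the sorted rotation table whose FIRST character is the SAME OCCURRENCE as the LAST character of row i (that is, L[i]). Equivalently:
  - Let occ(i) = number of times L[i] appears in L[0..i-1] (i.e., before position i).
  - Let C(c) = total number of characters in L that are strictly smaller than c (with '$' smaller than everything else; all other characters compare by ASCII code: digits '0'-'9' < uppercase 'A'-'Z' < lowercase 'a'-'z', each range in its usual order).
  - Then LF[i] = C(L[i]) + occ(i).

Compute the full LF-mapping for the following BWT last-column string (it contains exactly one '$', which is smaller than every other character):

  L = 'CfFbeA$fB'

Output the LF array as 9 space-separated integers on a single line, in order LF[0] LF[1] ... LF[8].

Answer: 3 7 4 5 6 1 0 8 2

Derivation:
Char counts: '$':1, 'A':1, 'B':1, 'C':1, 'F':1, 'b':1, 'e':1, 'f':2
C (first-col start): C('$')=0, C('A')=1, C('B')=2, C('C')=3, C('F')=4, C('b')=5, C('e')=6, C('f')=7
L[0]='C': occ=0, LF[0]=C('C')+0=3+0=3
L[1]='f': occ=0, LF[1]=C('f')+0=7+0=7
L[2]='F': occ=0, LF[2]=C('F')+0=4+0=4
L[3]='b': occ=0, LF[3]=C('b')+0=5+0=5
L[4]='e': occ=0, LF[4]=C('e')+0=6+0=6
L[5]='A': occ=0, LF[5]=C('A')+0=1+0=1
L[6]='$': occ=0, LF[6]=C('$')+0=0+0=0
L[7]='f': occ=1, LF[7]=C('f')+1=7+1=8
L[8]='B': occ=0, LF[8]=C('B')+0=2+0=2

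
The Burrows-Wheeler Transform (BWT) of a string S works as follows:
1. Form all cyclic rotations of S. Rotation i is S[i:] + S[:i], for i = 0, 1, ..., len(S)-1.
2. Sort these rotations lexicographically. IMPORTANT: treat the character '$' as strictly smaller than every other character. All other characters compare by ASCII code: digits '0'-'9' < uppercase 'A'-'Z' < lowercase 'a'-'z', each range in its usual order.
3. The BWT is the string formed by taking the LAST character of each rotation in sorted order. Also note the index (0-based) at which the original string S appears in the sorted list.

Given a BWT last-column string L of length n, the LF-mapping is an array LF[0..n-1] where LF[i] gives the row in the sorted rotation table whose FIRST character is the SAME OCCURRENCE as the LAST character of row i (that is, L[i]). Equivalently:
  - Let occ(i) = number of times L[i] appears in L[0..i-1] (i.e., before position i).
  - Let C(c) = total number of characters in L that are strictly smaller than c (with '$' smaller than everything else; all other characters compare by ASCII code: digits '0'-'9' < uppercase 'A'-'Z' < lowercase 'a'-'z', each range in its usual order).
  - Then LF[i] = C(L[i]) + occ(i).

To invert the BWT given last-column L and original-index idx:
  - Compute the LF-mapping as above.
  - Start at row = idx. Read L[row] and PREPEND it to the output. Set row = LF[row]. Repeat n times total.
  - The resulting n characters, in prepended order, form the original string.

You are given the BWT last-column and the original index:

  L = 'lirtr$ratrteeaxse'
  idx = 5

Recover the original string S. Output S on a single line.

LF mapping: 7 6 8 13 9 0 10 1 14 11 15 3 4 2 16 12 5
Walk LF starting at row 5, prepending L[row]:
  step 1: row=5, L[5]='$', prepend. Next row=LF[5]=0
  step 2: row=0, L[0]='l', prepend. Next row=LF[0]=7
  step 3: row=7, L[7]='a', prepend. Next row=LF[7]=1
  step 4: row=1, L[1]='i', prepend. Next row=LF[1]=6
  step 5: row=6, L[6]='r', prepend. Next row=LF[6]=10
  step 6: row=10, L[10]='t', prepend. Next row=LF[10]=15
  step 7: row=15, L[15]='s', prepend. Next row=LF[15]=12
  step 8: row=12, L[12]='e', prepend. Next row=LF[12]=4
  step 9: row=4, L[4]='r', prepend. Next row=LF[4]=9
  step 10: row=9, L[9]='r', prepend. Next row=LF[9]=11
  step 11: row=11, L[11]='e', prepend. Next row=LF[11]=3
  step 12: row=3, L[3]='t', prepend. Next row=LF[3]=13
  step 13: row=13, L[13]='a', prepend. Next row=LF[13]=2
  step 14: row=2, L[2]='r', prepend. Next row=LF[2]=8
  step 15: row=8, L[8]='t', prepend. Next row=LF[8]=14
  step 16: row=14, L[14]='x', prepend. Next row=LF[14]=16
  step 17: row=16, L[16]='e', prepend. Next row=LF[16]=5
Reversed output: extraterrestrial$

Answer: extraterrestrial$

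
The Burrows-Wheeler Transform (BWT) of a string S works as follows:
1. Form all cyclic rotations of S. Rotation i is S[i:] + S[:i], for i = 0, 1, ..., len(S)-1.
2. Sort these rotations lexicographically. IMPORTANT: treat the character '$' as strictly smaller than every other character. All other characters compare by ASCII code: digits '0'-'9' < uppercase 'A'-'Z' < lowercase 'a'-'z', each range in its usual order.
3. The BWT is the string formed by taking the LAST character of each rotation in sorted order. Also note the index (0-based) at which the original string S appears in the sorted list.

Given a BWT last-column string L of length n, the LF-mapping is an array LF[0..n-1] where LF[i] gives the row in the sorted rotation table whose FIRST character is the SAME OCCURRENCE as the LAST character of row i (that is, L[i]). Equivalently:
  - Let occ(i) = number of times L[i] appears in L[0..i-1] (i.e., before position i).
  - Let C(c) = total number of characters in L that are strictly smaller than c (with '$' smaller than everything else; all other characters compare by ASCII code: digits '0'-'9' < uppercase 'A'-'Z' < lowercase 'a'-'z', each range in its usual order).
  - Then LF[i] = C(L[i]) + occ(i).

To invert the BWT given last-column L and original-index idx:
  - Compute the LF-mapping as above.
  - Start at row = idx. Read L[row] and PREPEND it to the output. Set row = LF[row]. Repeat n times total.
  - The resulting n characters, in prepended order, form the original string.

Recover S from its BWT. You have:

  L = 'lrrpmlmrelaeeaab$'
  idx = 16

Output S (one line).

Answer: remembraparallel$

Derivation:
LF mapping: 8 14 15 13 11 9 12 16 5 10 1 6 7 2 3 4 0
Walk LF starting at row 16, prepending L[row]:
  step 1: row=16, L[16]='$', prepend. Next row=LF[16]=0
  step 2: row=0, L[0]='l', prepend. Next row=LF[0]=8
  step 3: row=8, L[8]='e', prepend. Next row=LF[8]=5
  step 4: row=5, L[5]='l', prepend. Next row=LF[5]=9
  step 5: row=9, L[9]='l', prepend. Next row=LF[9]=10
  step 6: row=10, L[10]='a', prepend. Next row=LF[10]=1
  step 7: row=1, L[1]='r', prepend. Next row=LF[1]=14
  step 8: row=14, L[14]='a', prepend. Next row=LF[14]=3
  step 9: row=3, L[3]='p', prepend. Next row=LF[3]=13
  step 10: row=13, L[13]='a', prepend. Next row=LF[13]=2
  step 11: row=2, L[2]='r', prepend. Next row=LF[2]=15
  step 12: row=15, L[15]='b', prepend. Next row=LF[15]=4
  step 13: row=4, L[4]='m', prepend. Next row=LF[4]=11
  step 14: row=11, L[11]='e', prepend. Next row=LF[11]=6
  step 15: row=6, L[6]='m', prepend. Next row=LF[6]=12
  step 16: row=12, L[12]='e', prepend. Next row=LF[12]=7
  step 17: row=7, L[7]='r', prepend. Next row=LF[7]=16
Reversed output: remembraparallel$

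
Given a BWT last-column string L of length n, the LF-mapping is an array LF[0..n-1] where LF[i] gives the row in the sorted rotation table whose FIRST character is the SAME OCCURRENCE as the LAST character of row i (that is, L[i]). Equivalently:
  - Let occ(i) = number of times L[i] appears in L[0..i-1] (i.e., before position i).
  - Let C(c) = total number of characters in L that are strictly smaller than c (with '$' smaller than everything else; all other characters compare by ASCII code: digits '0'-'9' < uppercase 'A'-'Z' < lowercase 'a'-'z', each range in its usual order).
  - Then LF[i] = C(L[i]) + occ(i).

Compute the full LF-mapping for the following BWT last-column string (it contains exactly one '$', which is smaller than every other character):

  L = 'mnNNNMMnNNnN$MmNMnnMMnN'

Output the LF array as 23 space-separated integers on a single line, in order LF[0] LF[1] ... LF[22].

Char counts: '$':1, 'M':6, 'N':8, 'm':2, 'n':6
C (first-col start): C('$')=0, C('M')=1, C('N')=7, C('m')=15, C('n')=17
L[0]='m': occ=0, LF[0]=C('m')+0=15+0=15
L[1]='n': occ=0, LF[1]=C('n')+0=17+0=17
L[2]='N': occ=0, LF[2]=C('N')+0=7+0=7
L[3]='N': occ=1, LF[3]=C('N')+1=7+1=8
L[4]='N': occ=2, LF[4]=C('N')+2=7+2=9
L[5]='M': occ=0, LF[5]=C('M')+0=1+0=1
L[6]='M': occ=1, LF[6]=C('M')+1=1+1=2
L[7]='n': occ=1, LF[7]=C('n')+1=17+1=18
L[8]='N': occ=3, LF[8]=C('N')+3=7+3=10
L[9]='N': occ=4, LF[9]=C('N')+4=7+4=11
L[10]='n': occ=2, LF[10]=C('n')+2=17+2=19
L[11]='N': occ=5, LF[11]=C('N')+5=7+5=12
L[12]='$': occ=0, LF[12]=C('$')+0=0+0=0
L[13]='M': occ=2, LF[13]=C('M')+2=1+2=3
L[14]='m': occ=1, LF[14]=C('m')+1=15+1=16
L[15]='N': occ=6, LF[15]=C('N')+6=7+6=13
L[16]='M': occ=3, LF[16]=C('M')+3=1+3=4
L[17]='n': occ=3, LF[17]=C('n')+3=17+3=20
L[18]='n': occ=4, LF[18]=C('n')+4=17+4=21
L[19]='M': occ=4, LF[19]=C('M')+4=1+4=5
L[20]='M': occ=5, LF[20]=C('M')+5=1+5=6
L[21]='n': occ=5, LF[21]=C('n')+5=17+5=22
L[22]='N': occ=7, LF[22]=C('N')+7=7+7=14

Answer: 15 17 7 8 9 1 2 18 10 11 19 12 0 3 16 13 4 20 21 5 6 22 14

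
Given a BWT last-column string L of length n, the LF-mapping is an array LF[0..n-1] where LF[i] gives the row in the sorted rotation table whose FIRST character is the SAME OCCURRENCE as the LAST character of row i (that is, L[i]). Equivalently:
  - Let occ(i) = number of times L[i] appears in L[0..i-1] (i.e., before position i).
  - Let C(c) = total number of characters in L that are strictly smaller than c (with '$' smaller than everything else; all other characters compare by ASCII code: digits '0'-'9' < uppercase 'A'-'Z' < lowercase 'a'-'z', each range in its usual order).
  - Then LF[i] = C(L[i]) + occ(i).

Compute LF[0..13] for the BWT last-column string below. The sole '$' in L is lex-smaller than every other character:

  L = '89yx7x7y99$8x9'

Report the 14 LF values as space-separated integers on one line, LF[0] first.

Char counts: '$':1, '7':2, '8':2, '9':4, 'x':3, 'y':2
C (first-col start): C('$')=0, C('7')=1, C('8')=3, C('9')=5, C('x')=9, C('y')=12
L[0]='8': occ=0, LF[0]=C('8')+0=3+0=3
L[1]='9': occ=0, LF[1]=C('9')+0=5+0=5
L[2]='y': occ=0, LF[2]=C('y')+0=12+0=12
L[3]='x': occ=0, LF[3]=C('x')+0=9+0=9
L[4]='7': occ=0, LF[4]=C('7')+0=1+0=1
L[5]='x': occ=1, LF[5]=C('x')+1=9+1=10
L[6]='7': occ=1, LF[6]=C('7')+1=1+1=2
L[7]='y': occ=1, LF[7]=C('y')+1=12+1=13
L[8]='9': occ=1, LF[8]=C('9')+1=5+1=6
L[9]='9': occ=2, LF[9]=C('9')+2=5+2=7
L[10]='$': occ=0, LF[10]=C('$')+0=0+0=0
L[11]='8': occ=1, LF[11]=C('8')+1=3+1=4
L[12]='x': occ=2, LF[12]=C('x')+2=9+2=11
L[13]='9': occ=3, LF[13]=C('9')+3=5+3=8

Answer: 3 5 12 9 1 10 2 13 6 7 0 4 11 8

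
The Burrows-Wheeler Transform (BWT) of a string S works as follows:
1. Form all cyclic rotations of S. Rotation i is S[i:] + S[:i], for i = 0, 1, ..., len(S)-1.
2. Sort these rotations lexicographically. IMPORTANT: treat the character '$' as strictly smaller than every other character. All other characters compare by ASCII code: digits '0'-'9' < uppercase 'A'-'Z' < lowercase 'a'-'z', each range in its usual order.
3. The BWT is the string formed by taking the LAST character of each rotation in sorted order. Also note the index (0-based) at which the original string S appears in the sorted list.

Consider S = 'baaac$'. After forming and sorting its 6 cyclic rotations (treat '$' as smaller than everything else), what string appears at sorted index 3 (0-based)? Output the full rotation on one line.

All 6 rotations (rotation i = S[i:]+S[:i]):
  rot[0] = baaac$
  rot[1] = aaac$b
  rot[2] = aac$ba
  rot[3] = ac$baa
  rot[4] = c$baaa
  rot[5] = $baaac
Sorted (with $ < everything):
  sorted[0] = $baaac
  sorted[1] = aaac$b
  sorted[2] = aac$ba
  sorted[3] = ac$baa
  sorted[4] = baaac$
  sorted[5] = c$baaa
sorted[3] = ac$baa

Answer: ac$baa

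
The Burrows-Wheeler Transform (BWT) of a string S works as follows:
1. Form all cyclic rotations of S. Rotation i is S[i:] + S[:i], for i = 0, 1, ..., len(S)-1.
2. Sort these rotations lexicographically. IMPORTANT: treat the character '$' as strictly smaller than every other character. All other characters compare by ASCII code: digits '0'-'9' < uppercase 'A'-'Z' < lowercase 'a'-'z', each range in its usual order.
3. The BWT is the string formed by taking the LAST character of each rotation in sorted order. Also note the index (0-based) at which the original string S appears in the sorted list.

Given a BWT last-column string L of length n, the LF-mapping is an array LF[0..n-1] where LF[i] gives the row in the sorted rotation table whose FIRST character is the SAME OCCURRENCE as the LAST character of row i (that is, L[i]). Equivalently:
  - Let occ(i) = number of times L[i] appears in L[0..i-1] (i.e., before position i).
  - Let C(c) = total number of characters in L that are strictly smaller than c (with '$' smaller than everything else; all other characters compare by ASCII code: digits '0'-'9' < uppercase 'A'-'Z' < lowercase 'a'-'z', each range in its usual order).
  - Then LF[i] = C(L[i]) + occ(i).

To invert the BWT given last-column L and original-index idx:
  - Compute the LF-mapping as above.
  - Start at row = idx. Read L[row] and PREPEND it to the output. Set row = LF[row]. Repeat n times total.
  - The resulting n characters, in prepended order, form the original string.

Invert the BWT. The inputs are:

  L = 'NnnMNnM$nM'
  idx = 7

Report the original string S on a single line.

LF mapping: 4 6 7 1 5 8 2 0 9 3
Walk LF starting at row 7, prepending L[row]:
  step 1: row=7, L[7]='$', prepend. Next row=LF[7]=0
  step 2: row=0, L[0]='N', prepend. Next row=LF[0]=4
  step 3: row=4, L[4]='N', prepend. Next row=LF[4]=5
  step 4: row=5, L[5]='n', prepend. Next row=LF[5]=8
  step 5: row=8, L[8]='n', prepend. Next row=LF[8]=9
  step 6: row=9, L[9]='M', prepend. Next row=LF[9]=3
  step 7: row=3, L[3]='M', prepend. Next row=LF[3]=1
  step 8: row=1, L[1]='n', prepend. Next row=LF[1]=6
  step 9: row=6, L[6]='M', prepend. Next row=LF[6]=2
  step 10: row=2, L[2]='n', prepend. Next row=LF[2]=7
Reversed output: nMnMMnnNN$

Answer: nMnMMnnNN$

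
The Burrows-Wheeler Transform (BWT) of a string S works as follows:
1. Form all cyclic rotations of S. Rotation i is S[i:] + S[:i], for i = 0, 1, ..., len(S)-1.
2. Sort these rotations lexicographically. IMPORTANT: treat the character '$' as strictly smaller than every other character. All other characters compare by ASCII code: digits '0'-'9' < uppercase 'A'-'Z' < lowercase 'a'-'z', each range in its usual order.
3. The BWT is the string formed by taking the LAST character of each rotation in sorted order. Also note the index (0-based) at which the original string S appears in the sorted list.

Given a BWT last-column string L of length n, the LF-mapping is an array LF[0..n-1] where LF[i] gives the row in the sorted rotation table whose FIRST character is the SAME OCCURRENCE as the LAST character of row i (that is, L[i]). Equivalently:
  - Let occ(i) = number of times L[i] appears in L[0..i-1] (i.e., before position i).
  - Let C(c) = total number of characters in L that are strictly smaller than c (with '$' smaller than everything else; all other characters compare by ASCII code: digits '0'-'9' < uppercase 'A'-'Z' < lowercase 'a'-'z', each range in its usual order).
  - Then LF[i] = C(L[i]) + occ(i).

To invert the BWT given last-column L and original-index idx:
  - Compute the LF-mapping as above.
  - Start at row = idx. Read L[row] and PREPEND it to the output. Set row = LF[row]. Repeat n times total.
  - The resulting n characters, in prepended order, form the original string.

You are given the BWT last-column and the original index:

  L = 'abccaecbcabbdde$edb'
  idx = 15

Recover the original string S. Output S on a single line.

Answer: deddcbeebbcbcacaba$

Derivation:
LF mapping: 1 4 9 10 2 16 11 5 12 3 6 7 13 14 17 0 18 15 8
Walk LF starting at row 15, prepending L[row]:
  step 1: row=15, L[15]='$', prepend. Next row=LF[15]=0
  step 2: row=0, L[0]='a', prepend. Next row=LF[0]=1
  step 3: row=1, L[1]='b', prepend. Next row=LF[1]=4
  step 4: row=4, L[4]='a', prepend. Next row=LF[4]=2
  step 5: row=2, L[2]='c', prepend. Next row=LF[2]=9
  step 6: row=9, L[9]='a', prepend. Next row=LF[9]=3
  step 7: row=3, L[3]='c', prepend. Next row=LF[3]=10
  step 8: row=10, L[10]='b', prepend. Next row=LF[10]=6
  step 9: row=6, L[6]='c', prepend. Next row=LF[6]=11
  step 10: row=11, L[11]='b', prepend. Next row=LF[11]=7
  step 11: row=7, L[7]='b', prepend. Next row=LF[7]=5
  step 12: row=5, L[5]='e', prepend. Next row=LF[5]=16
  step 13: row=16, L[16]='e', prepend. Next row=LF[16]=18
  step 14: row=18, L[18]='b', prepend. Next row=LF[18]=8
  step 15: row=8, L[8]='c', prepend. Next row=LF[8]=12
  step 16: row=12, L[12]='d', prepend. Next row=LF[12]=13
  step 17: row=13, L[13]='d', prepend. Next row=LF[13]=14
  step 18: row=14, L[14]='e', prepend. Next row=LF[14]=17
  step 19: row=17, L[17]='d', prepend. Next row=LF[17]=15
Reversed output: deddcbeebbcbcacaba$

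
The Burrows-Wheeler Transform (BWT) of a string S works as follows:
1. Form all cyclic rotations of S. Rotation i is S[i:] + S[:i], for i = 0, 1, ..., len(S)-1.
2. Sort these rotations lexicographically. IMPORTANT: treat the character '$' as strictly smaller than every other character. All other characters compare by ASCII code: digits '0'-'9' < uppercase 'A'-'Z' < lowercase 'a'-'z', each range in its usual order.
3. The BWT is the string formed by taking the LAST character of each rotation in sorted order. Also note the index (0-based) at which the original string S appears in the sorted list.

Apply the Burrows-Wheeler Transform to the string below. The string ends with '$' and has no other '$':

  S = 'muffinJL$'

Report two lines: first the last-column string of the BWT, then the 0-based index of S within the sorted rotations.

Answer: LnJuff$im
6

Derivation:
All 9 rotations (rotation i = S[i:]+S[:i]):
  rot[0] = muffinJL$
  rot[1] = uffinJL$m
  rot[2] = ffinJL$mu
  rot[3] = finJL$muf
  rot[4] = inJL$muff
  rot[5] = nJL$muffi
  rot[6] = JL$muffin
  rot[7] = L$muffinJ
  rot[8] = $muffinJL
Sorted (with $ < everything):
  sorted[0] = $muffinJL  (last char: 'L')
  sorted[1] = JL$muffin  (last char: 'n')
  sorted[2] = L$muffinJ  (last char: 'J')
  sorted[3] = ffinJL$mu  (last char: 'u')
  sorted[4] = finJL$muf  (last char: 'f')
  sorted[5] = inJL$muff  (last char: 'f')
  sorted[6] = muffinJL$  (last char: '$')
  sorted[7] = nJL$muffi  (last char: 'i')
  sorted[8] = uffinJL$m  (last char: 'm')
Last column: LnJuff$im
Original string S is at sorted index 6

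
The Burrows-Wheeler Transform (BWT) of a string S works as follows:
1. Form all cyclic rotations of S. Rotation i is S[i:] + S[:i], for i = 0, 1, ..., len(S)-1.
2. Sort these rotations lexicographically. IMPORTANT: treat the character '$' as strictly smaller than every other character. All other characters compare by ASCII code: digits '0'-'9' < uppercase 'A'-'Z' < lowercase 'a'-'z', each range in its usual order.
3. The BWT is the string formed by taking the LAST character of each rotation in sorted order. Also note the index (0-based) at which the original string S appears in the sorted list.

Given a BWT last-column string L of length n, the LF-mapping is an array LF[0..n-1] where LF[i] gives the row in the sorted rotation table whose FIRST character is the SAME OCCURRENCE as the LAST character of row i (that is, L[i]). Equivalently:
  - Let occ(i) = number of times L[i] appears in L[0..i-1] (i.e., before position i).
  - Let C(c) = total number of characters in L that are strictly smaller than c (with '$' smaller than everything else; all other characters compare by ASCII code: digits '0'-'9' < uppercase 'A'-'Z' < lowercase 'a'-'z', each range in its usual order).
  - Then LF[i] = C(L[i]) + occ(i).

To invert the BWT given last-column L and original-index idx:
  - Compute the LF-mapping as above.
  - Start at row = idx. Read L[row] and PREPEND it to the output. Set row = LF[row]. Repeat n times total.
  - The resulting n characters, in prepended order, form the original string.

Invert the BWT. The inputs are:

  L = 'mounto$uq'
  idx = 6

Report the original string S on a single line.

Answer: toquunom$

Derivation:
LF mapping: 1 3 7 2 6 4 0 8 5
Walk LF starting at row 6, prepending L[row]:
  step 1: row=6, L[6]='$', prepend. Next row=LF[6]=0
  step 2: row=0, L[0]='m', prepend. Next row=LF[0]=1
  step 3: row=1, L[1]='o', prepend. Next row=LF[1]=3
  step 4: row=3, L[3]='n', prepend. Next row=LF[3]=2
  step 5: row=2, L[2]='u', prepend. Next row=LF[2]=7
  step 6: row=7, L[7]='u', prepend. Next row=LF[7]=8
  step 7: row=8, L[8]='q', prepend. Next row=LF[8]=5
  step 8: row=5, L[5]='o', prepend. Next row=LF[5]=4
  step 9: row=4, L[4]='t', prepend. Next row=LF[4]=6
Reversed output: toquunom$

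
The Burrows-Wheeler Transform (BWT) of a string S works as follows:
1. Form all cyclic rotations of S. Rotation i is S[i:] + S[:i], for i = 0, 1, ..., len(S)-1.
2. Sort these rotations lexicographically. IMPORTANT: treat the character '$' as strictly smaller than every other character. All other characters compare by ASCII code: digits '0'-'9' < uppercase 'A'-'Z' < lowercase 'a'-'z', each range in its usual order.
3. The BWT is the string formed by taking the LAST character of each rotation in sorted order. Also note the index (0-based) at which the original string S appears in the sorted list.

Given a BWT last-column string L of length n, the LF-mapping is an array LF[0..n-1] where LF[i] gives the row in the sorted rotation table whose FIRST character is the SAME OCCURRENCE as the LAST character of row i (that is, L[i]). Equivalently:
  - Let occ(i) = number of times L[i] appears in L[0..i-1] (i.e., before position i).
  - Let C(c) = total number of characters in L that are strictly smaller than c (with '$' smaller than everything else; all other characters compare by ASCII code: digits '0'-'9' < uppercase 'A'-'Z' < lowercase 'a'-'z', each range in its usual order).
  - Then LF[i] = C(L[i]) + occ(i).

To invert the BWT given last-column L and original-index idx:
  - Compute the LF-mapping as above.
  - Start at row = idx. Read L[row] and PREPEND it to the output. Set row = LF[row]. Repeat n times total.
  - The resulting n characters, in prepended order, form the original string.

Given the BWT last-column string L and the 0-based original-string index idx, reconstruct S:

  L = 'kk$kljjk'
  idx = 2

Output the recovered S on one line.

Answer: jklkjkk$

Derivation:
LF mapping: 3 4 0 5 7 1 2 6
Walk LF starting at row 2, prepending L[row]:
  step 1: row=2, L[2]='$', prepend. Next row=LF[2]=0
  step 2: row=0, L[0]='k', prepend. Next row=LF[0]=3
  step 3: row=3, L[3]='k', prepend. Next row=LF[3]=5
  step 4: row=5, L[5]='j', prepend. Next row=LF[5]=1
  step 5: row=1, L[1]='k', prepend. Next row=LF[1]=4
  step 6: row=4, L[4]='l', prepend. Next row=LF[4]=7
  step 7: row=7, L[7]='k', prepend. Next row=LF[7]=6
  step 8: row=6, L[6]='j', prepend. Next row=LF[6]=2
Reversed output: jklkjkk$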